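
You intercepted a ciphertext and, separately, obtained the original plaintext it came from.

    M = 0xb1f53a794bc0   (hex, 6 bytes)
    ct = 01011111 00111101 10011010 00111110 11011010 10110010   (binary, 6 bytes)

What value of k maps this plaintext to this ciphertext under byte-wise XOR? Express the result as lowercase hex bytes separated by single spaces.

ee c8 a0 47 91 72

Since ct = M ⊕ k, XORing both sides with M gives k = M ⊕ ct.
10110001 xor 01011111 = 11101110
11110101 xor 00111101 = 11001000
00111010 xor 10011010 = 10100000
01111001 xor 00111110 = 01000111
01001011 xor 11011010 = 10010001
11000000 xor 10110010 = 01110010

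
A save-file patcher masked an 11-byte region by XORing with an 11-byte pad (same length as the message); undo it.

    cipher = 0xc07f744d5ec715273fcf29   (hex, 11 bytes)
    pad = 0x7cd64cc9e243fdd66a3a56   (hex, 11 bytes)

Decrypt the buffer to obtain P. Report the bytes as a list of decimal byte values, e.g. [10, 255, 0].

XOR is its own inverse, so applying the key byte-wise gives the result directly.
c0 XOR 7c = bc
7f XOR d6 = a9
74 XOR 4c = 38
4d XOR c9 = 84
5e XOR e2 = bc
c7 XOR 43 = 84
15 XOR fd = e8
27 XOR d6 = f1
3f XOR 6a = 55
cf XOR 3a = f5
29 XOR 56 = 7f

[188, 169, 56, 132, 188, 132, 232, 241, 85, 245, 127]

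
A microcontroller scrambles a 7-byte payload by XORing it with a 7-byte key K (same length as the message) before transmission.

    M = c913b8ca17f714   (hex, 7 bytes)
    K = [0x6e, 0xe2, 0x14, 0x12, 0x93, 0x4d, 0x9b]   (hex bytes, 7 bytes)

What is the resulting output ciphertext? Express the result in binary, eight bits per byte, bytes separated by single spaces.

10100111 11110001 10101100 11011000 10000100 10111010 10001111

byte 0: 201 XOR 110 = 167
byte 1:  19 XOR 226 = 241
byte 2: 184 XOR  20 = 172
byte 3: 202 XOR  18 = 216
byte 4:  23 XOR 147 = 132
byte 5: 247 XOR  77 = 186
byte 6:  20 XOR 155 = 143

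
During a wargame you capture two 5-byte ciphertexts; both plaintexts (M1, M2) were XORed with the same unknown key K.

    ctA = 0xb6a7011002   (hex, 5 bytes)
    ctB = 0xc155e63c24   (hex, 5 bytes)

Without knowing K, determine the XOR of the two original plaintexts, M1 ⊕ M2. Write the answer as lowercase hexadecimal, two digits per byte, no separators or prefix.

77f2e72c26

ctA ⊕ ctB = (M1 ⊕ K) ⊕ (M2 ⊕ K) = M1 ⊕ M2 — the shared key cancels under XOR.
b6 xor c1 = 77
a7 xor 55 = f2
01 xor e6 = e7
10 xor 3c = 2c
02 xor 24 = 26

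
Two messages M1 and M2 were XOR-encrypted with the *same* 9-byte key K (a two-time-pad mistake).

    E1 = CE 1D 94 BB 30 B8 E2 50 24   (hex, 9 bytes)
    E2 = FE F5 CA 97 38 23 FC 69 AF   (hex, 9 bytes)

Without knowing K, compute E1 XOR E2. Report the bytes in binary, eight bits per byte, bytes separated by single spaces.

00110000 11101000 01011110 00101100 00001000 10011011 00011110 00111001 10001011

E1 ⊕ E2 = (M1 ⊕ K) ⊕ (M2 ⊕ K) = M1 ⊕ M2 — the shared key cancels under XOR.
ce xor fe = 30
1d xor f5 = e8
94 xor ca = 5e
bb xor 97 = 2c
30 xor 38 = 08
b8 xor 23 = 9b
e2 xor fc = 1e
50 xor 69 = 39
24 xor af = 8b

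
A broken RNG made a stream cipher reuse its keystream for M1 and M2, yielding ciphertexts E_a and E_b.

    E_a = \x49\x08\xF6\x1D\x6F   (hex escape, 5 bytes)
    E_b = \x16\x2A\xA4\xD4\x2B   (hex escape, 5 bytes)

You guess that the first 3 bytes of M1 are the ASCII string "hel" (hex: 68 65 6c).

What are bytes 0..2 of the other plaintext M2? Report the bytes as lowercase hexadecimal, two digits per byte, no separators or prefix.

First, E_a ⊕ E_b = (M1 ⊕ K) ⊕ (M2 ⊕ K) = M1 ⊕ M2, so the key drops out. Then M2 = (M1 ⊕ M2) ⊕ M1 over the first 3 bytes.
byte 0: (49 ⊕ 16) ⊕ 68 = 5f ⊕ 68 = 37
byte 1: (08 ⊕ 2a) ⊕ 65 = 22 ⊕ 65 = 47
byte 2: (f6 ⊕ a4) ⊕ 6c = 52 ⊕ 6c = 3e

37473e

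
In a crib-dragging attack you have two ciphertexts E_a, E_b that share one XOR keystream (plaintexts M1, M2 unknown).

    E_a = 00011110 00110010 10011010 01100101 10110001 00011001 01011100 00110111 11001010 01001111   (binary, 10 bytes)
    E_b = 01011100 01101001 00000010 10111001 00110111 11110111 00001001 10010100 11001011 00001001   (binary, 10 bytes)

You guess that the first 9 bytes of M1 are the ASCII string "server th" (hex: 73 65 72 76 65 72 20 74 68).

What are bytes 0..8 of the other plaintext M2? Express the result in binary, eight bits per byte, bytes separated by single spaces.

First, E_a ⊕ E_b = (M1 ⊕ K) ⊕ (M2 ⊕ K) = M1 ⊕ M2, so the key drops out. Then M2 = (M1 ⊕ M2) ⊕ M1 over the first 9 bytes.
byte 0: (1e xor 5c) xor 73 = 42 xor 73 = 31
byte 1: (32 xor 69) xor 65 = 5b xor 65 = 3e
byte 2: (9a xor 02) xor 72 = 98 xor 72 = ea
byte 3: (65 xor b9) xor 76 = dc xor 76 = aa
byte 4: (b1 xor 37) xor 65 = 86 xor 65 = e3
byte 5: (19 xor f7) xor 72 = ee xor 72 = 9c
byte 6: (5c xor 09) xor 20 = 55 xor 20 = 75
byte 7: (37 xor 94) xor 74 = a3 xor 74 = d7
byte 8: (ca xor cb) xor 68 = 01 xor 68 = 69

00110001 00111110 11101010 10101010 11100011 10011100 01110101 11010111 01101001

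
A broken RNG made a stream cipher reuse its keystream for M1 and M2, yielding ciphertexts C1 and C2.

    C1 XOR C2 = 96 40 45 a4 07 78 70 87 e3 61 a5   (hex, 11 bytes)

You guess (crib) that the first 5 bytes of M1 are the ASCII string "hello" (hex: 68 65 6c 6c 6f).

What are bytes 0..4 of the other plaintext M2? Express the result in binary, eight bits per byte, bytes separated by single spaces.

Since C1 ⊕ C2 = M1 ⊕ M2, XORing with the guessed M1 bytes yields the corresponding M2 bytes: M2 = (C1 ⊕ C2) ⊕ M1.
10010110 xor 01101000 = 11111110
01000000 xor 01100101 = 00100101
01000101 xor 01101100 = 00101001
10100100 xor 01101100 = 11001000
00000111 xor 01101111 = 01101000

11111110 00100101 00101001 11001000 01101000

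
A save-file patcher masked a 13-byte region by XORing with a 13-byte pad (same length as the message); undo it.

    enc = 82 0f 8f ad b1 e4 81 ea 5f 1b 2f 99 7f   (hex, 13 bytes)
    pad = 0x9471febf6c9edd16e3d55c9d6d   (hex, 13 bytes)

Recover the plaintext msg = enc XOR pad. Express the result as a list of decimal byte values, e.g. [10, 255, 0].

[22, 126, 113, 18, 221, 122, 92, 252, 188, 206, 115, 4, 18]

XOR is its own inverse, so applying the key byte-wise gives the result directly.
82 XOR 94 = 16
0f XOR 71 = 7e
8f XOR fe = 71
ad XOR bf = 12
b1 XOR 6c = dd
e4 XOR 9e = 7a
81 XOR dd = 5c
ea XOR 16 = fc
5f XOR e3 = bc
1b XOR d5 = ce
2f XOR 5c = 73
99 XOR 9d = 04
7f XOR 6d = 12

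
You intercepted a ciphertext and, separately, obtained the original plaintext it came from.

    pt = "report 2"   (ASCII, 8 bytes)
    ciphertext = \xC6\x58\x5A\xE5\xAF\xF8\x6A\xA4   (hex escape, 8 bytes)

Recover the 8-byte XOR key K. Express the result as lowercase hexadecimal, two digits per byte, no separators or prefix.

Since ciphertext = pt ⊕ K, XORing both sides with pt gives K = pt ⊕ ciphertext.
byte 0: 114 ⊕ 198 = 180
byte 1: 101 ⊕  88 =  61
byte 2: 112 ⊕  90 =  42
byte 3: 111 ⊕ 229 = 138
byte 4: 114 ⊕ 175 = 221
byte 5: 116 ⊕ 248 = 140
byte 6:  32 ⊕ 106 =  74
byte 7:  50 ⊕ 164 = 150

b43d2a8add8c4a96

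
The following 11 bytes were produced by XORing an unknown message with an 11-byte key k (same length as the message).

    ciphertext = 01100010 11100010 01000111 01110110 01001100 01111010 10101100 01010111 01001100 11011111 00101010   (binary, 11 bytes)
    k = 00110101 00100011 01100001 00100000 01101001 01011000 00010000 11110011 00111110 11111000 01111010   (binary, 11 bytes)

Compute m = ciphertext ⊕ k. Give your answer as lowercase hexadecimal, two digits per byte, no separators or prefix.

57c126562522bca4722750

XOR is its own inverse, so applying the key byte-wise gives the result directly.
 98 ⊕  53 =  87
226 ⊕  35 = 193
 71 ⊕  97 =  38
118 ⊕  32 =  86
 76 ⊕ 105 =  37
122 ⊕  88 =  34
172 ⊕  16 = 188
 87 ⊕ 243 = 164
 76 ⊕  62 = 114
223 ⊕ 248 =  39
 42 ⊕ 122 =  80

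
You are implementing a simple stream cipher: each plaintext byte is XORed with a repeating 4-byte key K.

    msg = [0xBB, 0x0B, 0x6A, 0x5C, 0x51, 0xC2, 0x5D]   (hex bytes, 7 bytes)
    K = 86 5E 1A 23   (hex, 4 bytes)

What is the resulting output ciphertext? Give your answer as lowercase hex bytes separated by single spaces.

The 4-byte key repeats, so the effective keystream is 86 5e 1a 23 86 5e 1a.
byte 0: bb ⊕ 86 = 3d
byte 1: 0b ⊕ 5e = 55
byte 2: 6a ⊕ 1a = 70
byte 3: 5c ⊕ 23 = 7f
byte 4: 51 ⊕ 86 = d7
byte 5: c2 ⊕ 5e = 9c
byte 6: 5d ⊕ 1a = 47

3d 55 70 7f d7 9c 47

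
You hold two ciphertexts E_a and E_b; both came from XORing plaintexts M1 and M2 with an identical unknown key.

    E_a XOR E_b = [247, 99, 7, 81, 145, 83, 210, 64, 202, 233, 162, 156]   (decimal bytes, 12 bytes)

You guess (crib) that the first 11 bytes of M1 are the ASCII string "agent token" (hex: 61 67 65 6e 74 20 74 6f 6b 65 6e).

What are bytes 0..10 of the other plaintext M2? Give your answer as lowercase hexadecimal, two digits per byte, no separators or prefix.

Since E_a ⊕ E_b = M1 ⊕ M2, XORing with the guessed M1 bytes yields the corresponding M2 bytes: M2 = (E_a ⊕ E_b) ⊕ M1.
247 ^  97 = 150
 99 ^ 103 =   4
  7 ^ 101 =  98
 81 ^ 110 =  63
145 ^ 116 = 229
 83 ^  32 = 115
210 ^ 116 = 166
 64 ^ 111 =  47
202 ^ 107 = 161
233 ^ 101 = 140
162 ^ 110 = 204

9604623fe573a62fa18ccc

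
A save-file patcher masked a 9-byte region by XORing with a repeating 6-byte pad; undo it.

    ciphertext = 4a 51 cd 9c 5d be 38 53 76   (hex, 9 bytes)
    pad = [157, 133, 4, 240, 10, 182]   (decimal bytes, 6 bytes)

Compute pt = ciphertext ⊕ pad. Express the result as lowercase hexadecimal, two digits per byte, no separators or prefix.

The 6-byte key repeats, so the effective keystream is 9d 85 04 f0 0a b6 9d 85 04.
byte 0: 01001010 xor 10011101 = 11010111
byte 1: 01010001 xor 10000101 = 11010100
byte 2: 11001101 xor 00000100 = 11001001
byte 3: 10011100 xor 11110000 = 01101100
byte 4: 01011101 xor 00001010 = 01010111
byte 5: 10111110 xor 10110110 = 00001000
byte 6: 00111000 xor 10011101 = 10100101
byte 7: 01010011 xor 10000101 = 11010110
byte 8: 01110110 xor 00000100 = 01110010

d7d4c96c5708a5d672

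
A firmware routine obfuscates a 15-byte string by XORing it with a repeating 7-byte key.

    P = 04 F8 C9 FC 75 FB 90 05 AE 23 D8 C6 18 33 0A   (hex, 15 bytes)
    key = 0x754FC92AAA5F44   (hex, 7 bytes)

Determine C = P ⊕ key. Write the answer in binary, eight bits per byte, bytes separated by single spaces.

01110001 10110111 00000000 11010110 11011111 10100100 11010100 01110000 11100001 11101010 11110010 01101100 01000111 01110111 01111111

The 7-byte key repeats, so the effective keystream is 75 4f c9 2a aa 5f 44 75 4f c9 2a aa 5f 44 75.
byte 0: 04 xor 75 = 71
byte 1: f8 xor 4f = b7
byte 2: c9 xor c9 = 00
byte 3: fc xor 2a = d6
byte 4: 75 xor aa = df
byte 5: fb xor 5f = a4
byte 6: 90 xor 44 = d4
byte 7: 05 xor 75 = 70
byte 8: ae xor 4f = e1
byte 9: 23 xor c9 = ea
byte 10: d8 xor 2a = f2
byte 11: c6 xor aa = 6c
byte 12: 18 xor 5f = 47
byte 13: 33 xor 44 = 77
byte 14: 0a xor 75 = 7f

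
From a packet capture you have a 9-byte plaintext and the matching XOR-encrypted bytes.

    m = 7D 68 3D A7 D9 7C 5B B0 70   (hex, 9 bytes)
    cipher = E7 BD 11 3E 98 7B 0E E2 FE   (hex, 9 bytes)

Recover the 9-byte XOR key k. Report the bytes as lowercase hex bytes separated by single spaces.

Since cipher = m ⊕ k, XORing both sides with m gives k = m ⊕ cipher.
01111101 xor 11100111 = 10011010
01101000 xor 10111101 = 11010101
00111101 xor 00010001 = 00101100
10100111 xor 00111110 = 10011001
11011001 xor 10011000 = 01000001
01111100 xor 01111011 = 00000111
01011011 xor 00001110 = 01010101
10110000 xor 11100010 = 01010010
01110000 xor 11111110 = 10001110

9a d5 2c 99 41 07 55 52 8e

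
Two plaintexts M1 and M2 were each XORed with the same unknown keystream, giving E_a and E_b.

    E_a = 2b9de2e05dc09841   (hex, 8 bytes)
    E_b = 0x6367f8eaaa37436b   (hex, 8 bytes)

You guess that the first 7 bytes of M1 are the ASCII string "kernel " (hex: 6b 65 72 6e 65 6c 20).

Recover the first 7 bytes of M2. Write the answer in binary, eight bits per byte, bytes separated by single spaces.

First, E_a ⊕ E_b = (M1 ⊕ K) ⊕ (M2 ⊕ K) = M1 ⊕ M2, so the key drops out. Then M2 = (M1 ⊕ M2) ⊕ M1 over the first 7 bytes.
byte 0: (2b xor 63) xor 6b = 48 xor 6b = 23
byte 1: (9d xor 67) xor 65 = fa xor 65 = 9f
byte 2: (e2 xor f8) xor 72 = 1a xor 72 = 68
byte 3: (e0 xor ea) xor 6e = 0a xor 6e = 64
byte 4: (5d xor aa) xor 65 = f7 xor 65 = 92
byte 5: (c0 xor 37) xor 6c = f7 xor 6c = 9b
byte 6: (98 xor 43) xor 20 = db xor 20 = fb

00100011 10011111 01101000 01100100 10010010 10011011 11111011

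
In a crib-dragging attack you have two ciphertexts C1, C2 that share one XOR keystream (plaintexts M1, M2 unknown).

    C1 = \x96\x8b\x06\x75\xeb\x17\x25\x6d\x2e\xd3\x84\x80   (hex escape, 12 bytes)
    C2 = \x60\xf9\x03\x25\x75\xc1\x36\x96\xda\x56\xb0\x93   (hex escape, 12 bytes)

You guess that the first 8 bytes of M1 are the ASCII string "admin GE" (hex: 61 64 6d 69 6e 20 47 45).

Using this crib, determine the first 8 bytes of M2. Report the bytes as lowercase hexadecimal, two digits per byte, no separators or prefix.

First, C1 ⊕ C2 = (M1 ⊕ K) ⊕ (M2 ⊕ K) = M1 ⊕ M2, so the key drops out. Then M2 = (M1 ⊕ M2) ⊕ M1 over the first 8 bytes.
byte 0: (96 xor 60) xor 61 = f6 xor 61 = 97
byte 1: (8b xor f9) xor 64 = 72 xor 64 = 16
byte 2: (06 xor 03) xor 6d = 05 xor 6d = 68
byte 3: (75 xor 25) xor 69 = 50 xor 69 = 39
byte 4: (eb xor 75) xor 6e = 9e xor 6e = f0
byte 5: (17 xor c1) xor 20 = d6 xor 20 = f6
byte 6: (25 xor 36) xor 47 = 13 xor 47 = 54
byte 7: (6d xor 96) xor 45 = fb xor 45 = be

97166839f0f654be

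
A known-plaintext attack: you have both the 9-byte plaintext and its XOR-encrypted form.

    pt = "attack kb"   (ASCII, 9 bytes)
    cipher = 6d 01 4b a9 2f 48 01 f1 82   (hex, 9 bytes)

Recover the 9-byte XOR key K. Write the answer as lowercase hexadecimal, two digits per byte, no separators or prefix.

Since cipher = pt ⊕ K, XORing both sides with pt gives K = pt ⊕ cipher.
01100001 XOR 01101101 = 00001100
01110100 XOR 00000001 = 01110101
01110100 XOR 01001011 = 00111111
01100001 XOR 10101001 = 11001000
01100011 XOR 00101111 = 01001100
01101011 XOR 01001000 = 00100011
00100000 XOR 00000001 = 00100001
01101011 XOR 11110001 = 10011010
01100010 XOR 10000010 = 11100000

0c753fc84c23219ae0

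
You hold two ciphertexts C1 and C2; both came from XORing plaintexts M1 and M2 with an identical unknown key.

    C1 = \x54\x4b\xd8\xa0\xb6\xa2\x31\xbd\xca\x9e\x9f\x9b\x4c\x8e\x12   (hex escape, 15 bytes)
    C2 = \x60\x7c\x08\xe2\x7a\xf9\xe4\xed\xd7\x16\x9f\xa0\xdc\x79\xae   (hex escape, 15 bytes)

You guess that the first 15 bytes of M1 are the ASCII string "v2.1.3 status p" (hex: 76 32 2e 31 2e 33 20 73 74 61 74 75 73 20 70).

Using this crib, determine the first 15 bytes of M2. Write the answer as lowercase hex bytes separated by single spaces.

42 05 fe 73 e2 68 f5 23 69 e9 74 4e e3 d7 cc

First, C1 ⊕ C2 = (M1 ⊕ K) ⊕ (M2 ⊕ K) = M1 ⊕ M2, so the key drops out. Then M2 = (M1 ⊕ M2) ⊕ M1 over the first 15 bytes.
byte 0: (54 ^ 60) ^ 76 = 34 ^ 76 = 42
byte 1: (4b ^ 7c) ^ 32 = 37 ^ 32 = 05
byte 2: (d8 ^ 08) ^ 2e = d0 ^ 2e = fe
byte 3: (a0 ^ e2) ^ 31 = 42 ^ 31 = 73
byte 4: (b6 ^ 7a) ^ 2e = cc ^ 2e = e2
byte 5: (a2 ^ f9) ^ 33 = 5b ^ 33 = 68
byte 6: (31 ^ e4) ^ 20 = d5 ^ 20 = f5
byte 7: (bd ^ ed) ^ 73 = 50 ^ 73 = 23
byte 8: (ca ^ d7) ^ 74 = 1d ^ 74 = 69
byte 9: (9e ^ 16) ^ 61 = 88 ^ 61 = e9
byte 10: (9f ^ 9f) ^ 74 = 00 ^ 74 = 74
byte 11: (9b ^ a0) ^ 75 = 3b ^ 75 = 4e
byte 12: (4c ^ dc) ^ 73 = 90 ^ 73 = e3
byte 13: (8e ^ 79) ^ 20 = f7 ^ 20 = d7
byte 14: (12 ^ ae) ^ 70 = bc ^ 70 = cc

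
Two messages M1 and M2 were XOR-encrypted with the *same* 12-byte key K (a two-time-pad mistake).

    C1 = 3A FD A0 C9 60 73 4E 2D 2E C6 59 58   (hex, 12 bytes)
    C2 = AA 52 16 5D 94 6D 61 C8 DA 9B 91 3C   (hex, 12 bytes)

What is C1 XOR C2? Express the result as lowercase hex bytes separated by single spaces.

90 af b6 94 f4 1e 2f e5 f4 5d c8 64

C1 ⊕ C2 = (M1 ⊕ K) ⊕ (M2 ⊕ K) = M1 ⊕ M2 — the shared key cancels under XOR.
byte 0: 3a ⊕ aa = 90
byte 1: fd ⊕ 52 = af
byte 2: a0 ⊕ 16 = b6
byte 3: c9 ⊕ 5d = 94
byte 4: 60 ⊕ 94 = f4
byte 5: 73 ⊕ 6d = 1e
byte 6: 4e ⊕ 61 = 2f
byte 7: 2d ⊕ c8 = e5
byte 8: 2e ⊕ da = f4
byte 9: c6 ⊕ 9b = 5d
byte 10: 59 ⊕ 91 = c8
byte 11: 58 ⊕ 3c = 64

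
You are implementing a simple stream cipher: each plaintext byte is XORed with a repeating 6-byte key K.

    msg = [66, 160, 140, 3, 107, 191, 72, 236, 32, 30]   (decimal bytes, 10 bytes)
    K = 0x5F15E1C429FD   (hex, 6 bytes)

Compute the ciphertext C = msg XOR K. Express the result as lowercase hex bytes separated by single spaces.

The 6-byte key repeats, so the effective keystream is 5f 15 e1 c4 29 fd 5f 15 e1 c4.
byte 0:  66 ^  95 =  29
byte 1: 160 ^  21 = 181
byte 2: 140 ^ 225 = 109
byte 3:   3 ^ 196 = 199
byte 4: 107 ^  41 =  66
byte 5: 191 ^ 253 =  66
byte 6:  72 ^  95 =  23
byte 7: 236 ^  21 = 249
byte 8:  32 ^ 225 = 193
byte 9:  30 ^ 196 = 218

1d b5 6d c7 42 42 17 f9 c1 da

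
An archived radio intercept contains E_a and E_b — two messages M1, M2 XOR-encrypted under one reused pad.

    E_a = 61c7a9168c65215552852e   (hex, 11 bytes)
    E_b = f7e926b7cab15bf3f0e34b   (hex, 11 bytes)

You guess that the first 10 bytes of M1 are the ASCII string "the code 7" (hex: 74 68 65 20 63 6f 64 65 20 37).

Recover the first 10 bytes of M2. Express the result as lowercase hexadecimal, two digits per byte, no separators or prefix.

e246ea8125bb1ec38251

First, E_a ⊕ E_b = (M1 ⊕ K) ⊕ (M2 ⊕ K) = M1 ⊕ M2, so the key drops out. Then M2 = (M1 ⊕ M2) ⊕ M1 over the first 10 bytes.
byte 0: (61 ⊕ f7) ⊕ 74 = 96 ⊕ 74 = e2
byte 1: (c7 ⊕ e9) ⊕ 68 = 2e ⊕ 68 = 46
byte 2: (a9 ⊕ 26) ⊕ 65 = 8f ⊕ 65 = ea
byte 3: (16 ⊕ b7) ⊕ 20 = a1 ⊕ 20 = 81
byte 4: (8c ⊕ ca) ⊕ 63 = 46 ⊕ 63 = 25
byte 5: (65 ⊕ b1) ⊕ 6f = d4 ⊕ 6f = bb
byte 6: (21 ⊕ 5b) ⊕ 64 = 7a ⊕ 64 = 1e
byte 7: (55 ⊕ f3) ⊕ 65 = a6 ⊕ 65 = c3
byte 8: (52 ⊕ f0) ⊕ 20 = a2 ⊕ 20 = 82
byte 9: (85 ⊕ e3) ⊕ 37 = 66 ⊕ 37 = 51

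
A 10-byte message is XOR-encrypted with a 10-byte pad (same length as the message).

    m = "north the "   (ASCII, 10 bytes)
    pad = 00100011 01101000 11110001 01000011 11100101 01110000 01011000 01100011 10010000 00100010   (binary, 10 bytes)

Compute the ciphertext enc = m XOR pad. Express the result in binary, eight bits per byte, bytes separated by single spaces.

01001101 00000111 10000011 00110111 10001101 01010000 00101100 00001011 11110101 00000010

XOR is its own inverse, so applying the key byte-wise gives the result directly.
byte 0: 6e ^ 23 = 4d
byte 1: 6f ^ 68 = 07
byte 2: 72 ^ f1 = 83
byte 3: 74 ^ 43 = 37
byte 4: 68 ^ e5 = 8d
byte 5: 20 ^ 70 = 50
byte 6: 74 ^ 58 = 2c
byte 7: 68 ^ 63 = 0b
byte 8: 65 ^ 90 = f5
byte 9: 20 ^ 22 = 02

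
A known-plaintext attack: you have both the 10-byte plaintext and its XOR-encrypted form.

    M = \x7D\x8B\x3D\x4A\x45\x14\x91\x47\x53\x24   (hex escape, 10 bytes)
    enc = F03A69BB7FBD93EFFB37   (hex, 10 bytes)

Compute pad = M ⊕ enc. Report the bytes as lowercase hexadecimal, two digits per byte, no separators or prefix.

Since enc = M ⊕ pad, XORing both sides with M gives pad = M ⊕ enc.
byte 0: 7d ⊕ f0 = 8d
byte 1: 8b ⊕ 3a = b1
byte 2: 3d ⊕ 69 = 54
byte 3: 4a ⊕ bb = f1
byte 4: 45 ⊕ 7f = 3a
byte 5: 14 ⊕ bd = a9
byte 6: 91 ⊕ 93 = 02
byte 7: 47 ⊕ ef = a8
byte 8: 53 ⊕ fb = a8
byte 9: 24 ⊕ 37 = 13

8db154f13aa902a8a813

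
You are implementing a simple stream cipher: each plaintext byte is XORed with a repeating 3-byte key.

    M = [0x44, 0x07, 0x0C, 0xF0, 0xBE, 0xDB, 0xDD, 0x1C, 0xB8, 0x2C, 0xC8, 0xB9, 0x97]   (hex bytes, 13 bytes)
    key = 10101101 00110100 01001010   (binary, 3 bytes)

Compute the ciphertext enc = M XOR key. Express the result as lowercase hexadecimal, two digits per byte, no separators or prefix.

e933465d8a917028f281fcf33a

The 3-byte key repeats, so the effective keystream is ad 34 4a ad 34 4a ad 34 4a ad 34 4a ad.
byte 0: 44 XOR ad = e9
byte 1: 07 XOR 34 = 33
byte 2: 0c XOR 4a = 46
byte 3: f0 XOR ad = 5d
byte 4: be XOR 34 = 8a
byte 5: db XOR 4a = 91
byte 6: dd XOR ad = 70
byte 7: 1c XOR 34 = 28
byte 8: b8 XOR 4a = f2
byte 9: 2c XOR ad = 81
byte 10: c8 XOR 34 = fc
byte 11: b9 XOR 4a = f3
byte 12: 97 XOR ad = 3a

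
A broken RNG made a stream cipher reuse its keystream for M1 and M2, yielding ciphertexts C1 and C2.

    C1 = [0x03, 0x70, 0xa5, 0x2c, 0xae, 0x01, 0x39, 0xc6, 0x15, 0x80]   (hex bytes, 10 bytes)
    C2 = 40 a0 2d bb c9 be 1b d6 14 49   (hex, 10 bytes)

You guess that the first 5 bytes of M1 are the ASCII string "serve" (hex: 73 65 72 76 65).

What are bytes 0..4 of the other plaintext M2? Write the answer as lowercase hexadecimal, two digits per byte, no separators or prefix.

First, C1 ⊕ C2 = (M1 ⊕ K) ⊕ (M2 ⊕ K) = M1 ⊕ M2, so the key drops out. Then M2 = (M1 ⊕ M2) ⊕ M1 over the first 5 bytes.
byte 0: (03 ^ 40) ^ 73 = 43 ^ 73 = 30
byte 1: (70 ^ a0) ^ 65 = d0 ^ 65 = b5
byte 2: (a5 ^ 2d) ^ 72 = 88 ^ 72 = fa
byte 3: (2c ^ bb) ^ 76 = 97 ^ 76 = e1
byte 4: (ae ^ c9) ^ 65 = 67 ^ 65 = 02

30b5fae102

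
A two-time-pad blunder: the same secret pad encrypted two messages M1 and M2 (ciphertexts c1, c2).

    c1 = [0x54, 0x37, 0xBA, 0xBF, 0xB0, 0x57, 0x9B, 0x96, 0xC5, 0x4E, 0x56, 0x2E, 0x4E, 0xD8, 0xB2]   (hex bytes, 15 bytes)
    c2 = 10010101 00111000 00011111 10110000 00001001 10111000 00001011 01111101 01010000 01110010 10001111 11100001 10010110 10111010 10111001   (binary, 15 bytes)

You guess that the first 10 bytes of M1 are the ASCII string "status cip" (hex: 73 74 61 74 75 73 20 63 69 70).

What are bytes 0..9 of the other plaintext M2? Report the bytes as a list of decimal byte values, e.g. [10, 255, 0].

First, c1 ⊕ c2 = (M1 ⊕ K) ⊕ (M2 ⊕ K) = M1 ⊕ M2, so the key drops out. Then M2 = (M1 ⊕ M2) ⊕ M1 over the first 10 bytes.
byte 0: (54 ⊕ 95) ⊕ 73 = c1 ⊕ 73 = b2
byte 1: (37 ⊕ 38) ⊕ 74 = 0f ⊕ 74 = 7b
byte 2: (ba ⊕ 1f) ⊕ 61 = a5 ⊕ 61 = c4
byte 3: (bf ⊕ b0) ⊕ 74 = 0f ⊕ 74 = 7b
byte 4: (b0 ⊕ 09) ⊕ 75 = b9 ⊕ 75 = cc
byte 5: (57 ⊕ b8) ⊕ 73 = ef ⊕ 73 = 9c
byte 6: (9b ⊕ 0b) ⊕ 20 = 90 ⊕ 20 = b0
byte 7: (96 ⊕ 7d) ⊕ 63 = eb ⊕ 63 = 88
byte 8: (c5 ⊕ 50) ⊕ 69 = 95 ⊕ 69 = fc
byte 9: (4e ⊕ 72) ⊕ 70 = 3c ⊕ 70 = 4c

[178, 123, 196, 123, 204, 156, 176, 136, 252, 76]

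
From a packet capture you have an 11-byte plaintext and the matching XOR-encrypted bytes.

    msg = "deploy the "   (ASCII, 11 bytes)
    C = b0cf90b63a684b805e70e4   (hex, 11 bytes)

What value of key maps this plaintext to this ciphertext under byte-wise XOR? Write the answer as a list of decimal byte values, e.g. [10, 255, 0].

Since C = msg ⊕ key, XORing both sides with msg gives key = msg ⊕ C.
01100100 xor 10110000 = 11010100
01100101 xor 11001111 = 10101010
01110000 xor 10010000 = 11100000
01101100 xor 10110110 = 11011010
01101111 xor 00111010 = 01010101
01111001 xor 01101000 = 00010001
00100000 xor 01001011 = 01101011
01110100 xor 10000000 = 11110100
01101000 xor 01011110 = 00110110
01100101 xor 01110000 = 00010101
00100000 xor 11100100 = 11000100

[212, 170, 224, 218, 85, 17, 107, 244, 54, 21, 196]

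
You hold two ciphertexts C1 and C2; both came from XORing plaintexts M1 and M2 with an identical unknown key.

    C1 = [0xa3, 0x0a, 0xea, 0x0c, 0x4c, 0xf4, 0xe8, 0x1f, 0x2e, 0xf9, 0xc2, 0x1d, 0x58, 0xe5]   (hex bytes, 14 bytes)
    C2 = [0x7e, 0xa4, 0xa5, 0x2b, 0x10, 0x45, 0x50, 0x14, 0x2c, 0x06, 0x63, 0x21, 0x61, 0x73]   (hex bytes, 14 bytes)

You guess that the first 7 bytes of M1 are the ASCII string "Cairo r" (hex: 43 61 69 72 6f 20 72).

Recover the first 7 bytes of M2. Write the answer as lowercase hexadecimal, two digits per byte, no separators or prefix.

First, C1 ⊕ C2 = (M1 ⊕ K) ⊕ (M2 ⊕ K) = M1 ⊕ M2, so the key drops out. Then M2 = (M1 ⊕ M2) ⊕ M1 over the first 7 bytes.
byte 0: (a3 ⊕ 7e) ⊕ 43 = dd ⊕ 43 = 9e
byte 1: (0a ⊕ a4) ⊕ 61 = ae ⊕ 61 = cf
byte 2: (ea ⊕ a5) ⊕ 69 = 4f ⊕ 69 = 26
byte 3: (0c ⊕ 2b) ⊕ 72 = 27 ⊕ 72 = 55
byte 4: (4c ⊕ 10) ⊕ 6f = 5c ⊕ 6f = 33
byte 5: (f4 ⊕ 45) ⊕ 20 = b1 ⊕ 20 = 91
byte 6: (e8 ⊕ 50) ⊕ 72 = b8 ⊕ 72 = ca

9ecf26553391ca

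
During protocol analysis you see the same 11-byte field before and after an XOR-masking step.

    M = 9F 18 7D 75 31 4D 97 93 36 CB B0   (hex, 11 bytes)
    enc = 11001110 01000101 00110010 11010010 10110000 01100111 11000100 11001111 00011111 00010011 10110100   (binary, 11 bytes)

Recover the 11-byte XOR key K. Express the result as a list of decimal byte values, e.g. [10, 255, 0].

[81, 93, 79, 167, 129, 42, 83, 92, 41, 216, 4]

Since enc = M ⊕ K, XORing both sides with M gives K = M ⊕ enc.
9f XOR ce = 51
18 XOR 45 = 5d
7d XOR 32 = 4f
75 XOR d2 = a7
31 XOR b0 = 81
4d XOR 67 = 2a
97 XOR c4 = 53
93 XOR cf = 5c
36 XOR 1f = 29
cb XOR 13 = d8
b0 XOR b4 = 04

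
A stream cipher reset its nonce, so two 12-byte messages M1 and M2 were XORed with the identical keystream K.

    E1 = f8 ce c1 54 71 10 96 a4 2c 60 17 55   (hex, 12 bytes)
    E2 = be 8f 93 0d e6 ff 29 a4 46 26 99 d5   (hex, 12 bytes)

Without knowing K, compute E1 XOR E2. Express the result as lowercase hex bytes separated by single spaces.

46 41 52 59 97 ef bf 00 6a 46 8e 80

E1 ⊕ E2 = (M1 ⊕ K) ⊕ (M2 ⊕ K) = M1 ⊕ M2 — the shared key cancels under XOR.
f8 XOR be = 46
ce XOR 8f = 41
c1 XOR 93 = 52
54 XOR 0d = 59
71 XOR e6 = 97
10 XOR ff = ef
96 XOR 29 = bf
a4 XOR a4 = 00
2c XOR 46 = 6a
60 XOR 26 = 46
17 XOR 99 = 8e
55 XOR d5 = 80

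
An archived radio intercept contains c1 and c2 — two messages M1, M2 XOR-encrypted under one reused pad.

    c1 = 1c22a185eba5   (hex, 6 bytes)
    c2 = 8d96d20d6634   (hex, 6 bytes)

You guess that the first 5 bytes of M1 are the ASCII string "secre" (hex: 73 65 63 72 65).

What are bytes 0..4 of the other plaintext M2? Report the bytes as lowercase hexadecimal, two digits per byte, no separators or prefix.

e2d110fae8

First, c1 ⊕ c2 = (M1 ⊕ K) ⊕ (M2 ⊕ K) = M1 ⊕ M2, so the key drops out. Then M2 = (M1 ⊕ M2) ⊕ M1 over the first 5 bytes.
byte 0: (1c ^ 8d) ^ 73 = 91 ^ 73 = e2
byte 1: (22 ^ 96) ^ 65 = b4 ^ 65 = d1
byte 2: (a1 ^ d2) ^ 63 = 73 ^ 63 = 10
byte 3: (85 ^ 0d) ^ 72 = 88 ^ 72 = fa
byte 4: (eb ^ 66) ^ 65 = 8d ^ 65 = e8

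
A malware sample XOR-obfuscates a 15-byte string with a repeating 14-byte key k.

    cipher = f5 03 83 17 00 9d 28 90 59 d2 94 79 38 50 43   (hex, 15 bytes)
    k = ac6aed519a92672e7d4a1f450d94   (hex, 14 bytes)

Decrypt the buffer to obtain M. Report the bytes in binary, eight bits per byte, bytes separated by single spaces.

01011001 01101001 01101110 01000110 10011010 00001111 01001111 10111110 00100100 10011000 10001011 00111100 00110101 11000100 11101111

The 14-byte key repeats, so the effective keystream is ac 6a ed 51 9a 92 67 2e 7d 4a 1f 45 0d 94 ac.
byte 0: f5 ⊕ ac = 59
byte 1: 03 ⊕ 6a = 69
byte 2: 83 ⊕ ed = 6e
byte 3: 17 ⊕ 51 = 46
byte 4: 00 ⊕ 9a = 9a
byte 5: 9d ⊕ 92 = 0f
byte 6: 28 ⊕ 67 = 4f
byte 7: 90 ⊕ 2e = be
byte 8: 59 ⊕ 7d = 24
byte 9: d2 ⊕ 4a = 98
byte 10: 94 ⊕ 1f = 8b
byte 11: 79 ⊕ 45 = 3c
byte 12: 38 ⊕ 0d = 35
byte 13: 50 ⊕ 94 = c4
byte 14: 43 ⊕ ac = ef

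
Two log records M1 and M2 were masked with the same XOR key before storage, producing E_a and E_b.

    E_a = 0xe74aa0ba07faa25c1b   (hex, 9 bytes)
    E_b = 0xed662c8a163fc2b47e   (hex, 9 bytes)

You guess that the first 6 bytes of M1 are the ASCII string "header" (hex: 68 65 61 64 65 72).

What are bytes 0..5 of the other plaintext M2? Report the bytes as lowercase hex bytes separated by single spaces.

First, E_a ⊕ E_b = (M1 ⊕ K) ⊕ (M2 ⊕ K) = M1 ⊕ M2, so the key drops out. Then M2 = (M1 ⊕ M2) ⊕ M1 over the first 6 bytes.
byte 0: (e7 XOR ed) XOR 68 = 0a XOR 68 = 62
byte 1: (4a XOR 66) XOR 65 = 2c XOR 65 = 49
byte 2: (a0 XOR 2c) XOR 61 = 8c XOR 61 = ed
byte 3: (ba XOR 8a) XOR 64 = 30 XOR 64 = 54
byte 4: (07 XOR 16) XOR 65 = 11 XOR 65 = 74
byte 5: (fa XOR 3f) XOR 72 = c5 XOR 72 = b7

62 49 ed 54 74 b7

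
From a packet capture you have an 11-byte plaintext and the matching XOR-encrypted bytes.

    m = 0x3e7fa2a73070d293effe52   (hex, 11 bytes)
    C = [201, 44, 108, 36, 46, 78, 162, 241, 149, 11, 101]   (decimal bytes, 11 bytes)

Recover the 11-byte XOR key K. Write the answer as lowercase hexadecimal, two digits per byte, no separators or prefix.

f753ce831e3e70627af537

Since C = m ⊕ K, XORing both sides with m gives K = m ⊕ C.
byte 0: 3e xor c9 = f7
byte 1: 7f xor 2c = 53
byte 2: a2 xor 6c = ce
byte 3: a7 xor 24 = 83
byte 4: 30 xor 2e = 1e
byte 5: 70 xor 4e = 3e
byte 6: d2 xor a2 = 70
byte 7: 93 xor f1 = 62
byte 8: ef xor 95 = 7a
byte 9: fe xor 0b = f5
byte 10: 52 xor 65 = 37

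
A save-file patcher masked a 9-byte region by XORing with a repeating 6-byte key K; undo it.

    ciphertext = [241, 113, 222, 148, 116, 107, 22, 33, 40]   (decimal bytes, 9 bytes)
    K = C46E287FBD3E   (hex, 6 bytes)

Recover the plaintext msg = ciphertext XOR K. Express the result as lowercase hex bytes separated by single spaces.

35 1f f6 eb c9 55 d2 4f 00

The 6-byte key repeats, so the effective keystream is c4 6e 28 7f bd 3e c4 6e 28.
byte 0: f1 XOR c4 = 35
byte 1: 71 XOR 6e = 1f
byte 2: de XOR 28 = f6
byte 3: 94 XOR 7f = eb
byte 4: 74 XOR bd = c9
byte 5: 6b XOR 3e = 55
byte 6: 16 XOR c4 = d2
byte 7: 21 XOR 6e = 4f
byte 8: 28 XOR 28 = 00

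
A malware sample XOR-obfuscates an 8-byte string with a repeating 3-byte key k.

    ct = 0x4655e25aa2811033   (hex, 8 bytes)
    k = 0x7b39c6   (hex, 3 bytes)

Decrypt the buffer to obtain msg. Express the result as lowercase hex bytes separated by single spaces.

The 3-byte key repeats, so the effective keystream is 7b 39 c6 7b 39 c6 7b 39.
byte 0: 46 XOR 7b = 3d
byte 1: 55 XOR 39 = 6c
byte 2: e2 XOR c6 = 24
byte 3: 5a XOR 7b = 21
byte 4: a2 XOR 39 = 9b
byte 5: 81 XOR c6 = 47
byte 6: 10 XOR 7b = 6b
byte 7: 33 XOR 39 = 0a

3d 6c 24 21 9b 47 6b 0a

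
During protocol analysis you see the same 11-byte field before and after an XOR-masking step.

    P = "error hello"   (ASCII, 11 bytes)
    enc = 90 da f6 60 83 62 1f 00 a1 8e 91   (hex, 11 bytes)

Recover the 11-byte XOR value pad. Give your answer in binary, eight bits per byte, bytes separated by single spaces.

11110101 10101000 10000100 00001111 11110001 01000010 01110111 01100101 11001101 11100010 11111110

Since enc = P ⊕ pad, XORing both sides with P gives pad = P ⊕ enc.
byte 0: 101 ⊕ 144 = 245
byte 1: 114 ⊕ 218 = 168
byte 2: 114 ⊕ 246 = 132
byte 3: 111 ⊕  96 =  15
byte 4: 114 ⊕ 131 = 241
byte 5:  32 ⊕  98 =  66
byte 6: 104 ⊕  31 = 119
byte 7: 101 ⊕   0 = 101
byte 8: 108 ⊕ 161 = 205
byte 9: 108 ⊕ 142 = 226
byte 10: 111 ⊕ 145 = 254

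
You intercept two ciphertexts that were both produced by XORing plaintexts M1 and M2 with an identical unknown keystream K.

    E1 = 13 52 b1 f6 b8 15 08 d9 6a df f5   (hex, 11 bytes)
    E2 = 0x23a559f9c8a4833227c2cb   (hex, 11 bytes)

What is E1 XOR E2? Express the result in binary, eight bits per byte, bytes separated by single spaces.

E1 ⊕ E2 = (M1 ⊕ K) ⊕ (M2 ⊕ K) = M1 ⊕ M2 — the shared key cancels under XOR.
byte 0: 13 ^ 23 = 30
byte 1: 52 ^ a5 = f7
byte 2: b1 ^ 59 = e8
byte 3: f6 ^ f9 = 0f
byte 4: b8 ^ c8 = 70
byte 5: 15 ^ a4 = b1
byte 6: 08 ^ 83 = 8b
byte 7: d9 ^ 32 = eb
byte 8: 6a ^ 27 = 4d
byte 9: df ^ c2 = 1d
byte 10: f5 ^ cb = 3e

00110000 11110111 11101000 00001111 01110000 10110001 10001011 11101011 01001101 00011101 00111110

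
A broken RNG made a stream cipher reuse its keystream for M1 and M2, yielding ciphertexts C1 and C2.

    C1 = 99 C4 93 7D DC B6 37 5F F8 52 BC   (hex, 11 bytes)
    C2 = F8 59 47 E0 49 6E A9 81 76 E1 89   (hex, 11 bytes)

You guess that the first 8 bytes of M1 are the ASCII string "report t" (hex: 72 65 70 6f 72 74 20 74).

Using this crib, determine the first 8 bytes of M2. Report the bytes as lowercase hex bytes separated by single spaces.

13 f8 a4 f2 e7 ac be aa

First, C1 ⊕ C2 = (M1 ⊕ K) ⊕ (M2 ⊕ K) = M1 ⊕ M2, so the key drops out. Then M2 = (M1 ⊕ M2) ⊕ M1 over the first 8 bytes.
byte 0: (99 xor f8) xor 72 = 61 xor 72 = 13
byte 1: (c4 xor 59) xor 65 = 9d xor 65 = f8
byte 2: (93 xor 47) xor 70 = d4 xor 70 = a4
byte 3: (7d xor e0) xor 6f = 9d xor 6f = f2
byte 4: (dc xor 49) xor 72 = 95 xor 72 = e7
byte 5: (b6 xor 6e) xor 74 = d8 xor 74 = ac
byte 6: (37 xor a9) xor 20 = 9e xor 20 = be
byte 7: (5f xor 81) xor 74 = de xor 74 = aa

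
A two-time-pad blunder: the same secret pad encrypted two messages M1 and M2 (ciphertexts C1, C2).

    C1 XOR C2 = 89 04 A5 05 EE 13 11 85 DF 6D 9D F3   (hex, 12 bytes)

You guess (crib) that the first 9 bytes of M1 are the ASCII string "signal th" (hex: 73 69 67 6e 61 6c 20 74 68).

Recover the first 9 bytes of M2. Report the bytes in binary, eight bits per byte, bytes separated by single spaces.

Since C1 ⊕ C2 = M1 ⊕ M2, XORing with the guessed M1 bytes yields the corresponding M2 bytes: M2 = (C1 ⊕ C2) ⊕ M1.
137 XOR 115 = 250
  4 XOR 105 = 109
165 XOR 103 = 194
  5 XOR 110 = 107
238 XOR  97 = 143
 19 XOR 108 = 127
 17 XOR  32 =  49
133 XOR 116 = 241
223 XOR 104 = 183

11111010 01101101 11000010 01101011 10001111 01111111 00110001 11110001 10110111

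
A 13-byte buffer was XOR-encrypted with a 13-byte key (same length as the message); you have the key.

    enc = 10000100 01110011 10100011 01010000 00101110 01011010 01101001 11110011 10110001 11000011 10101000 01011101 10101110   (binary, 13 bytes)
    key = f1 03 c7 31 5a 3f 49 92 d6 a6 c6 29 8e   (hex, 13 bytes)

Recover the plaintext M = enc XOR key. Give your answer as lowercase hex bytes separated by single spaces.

84 ⊕ f1 = 75
73 ⊕ 03 = 70
a3 ⊕ c7 = 64
50 ⊕ 31 = 61
2e ⊕ 5a = 74
5a ⊕ 3f = 65
69 ⊕ 49 = 20
f3 ⊕ 92 = 61
b1 ⊕ d6 = 67
c3 ⊕ a6 = 65
a8 ⊕ c6 = 6e
5d ⊕ 29 = 74
ae ⊕ 8e = 20

75 70 64 61 74 65 20 61 67 65 6e 74 20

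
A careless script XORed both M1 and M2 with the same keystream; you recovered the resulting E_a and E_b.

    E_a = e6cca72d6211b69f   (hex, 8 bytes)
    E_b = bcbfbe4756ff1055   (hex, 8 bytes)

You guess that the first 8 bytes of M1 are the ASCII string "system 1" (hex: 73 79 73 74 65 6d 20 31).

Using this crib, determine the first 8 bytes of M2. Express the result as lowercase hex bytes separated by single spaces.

First, E_a ⊕ E_b = (M1 ⊕ K) ⊕ (M2 ⊕ K) = M1 ⊕ M2, so the key drops out. Then M2 = (M1 ⊕ M2) ⊕ M1 over the first 8 bytes.
byte 0: (e6 xor bc) xor 73 = 5a xor 73 = 29
byte 1: (cc xor bf) xor 79 = 73 xor 79 = 0a
byte 2: (a7 xor be) xor 73 = 19 xor 73 = 6a
byte 3: (2d xor 47) xor 74 = 6a xor 74 = 1e
byte 4: (62 xor 56) xor 65 = 34 xor 65 = 51
byte 5: (11 xor ff) xor 6d = ee xor 6d = 83
byte 6: (b6 xor 10) xor 20 = a6 xor 20 = 86
byte 7: (9f xor 55) xor 31 = ca xor 31 = fb

29 0a 6a 1e 51 83 86 fb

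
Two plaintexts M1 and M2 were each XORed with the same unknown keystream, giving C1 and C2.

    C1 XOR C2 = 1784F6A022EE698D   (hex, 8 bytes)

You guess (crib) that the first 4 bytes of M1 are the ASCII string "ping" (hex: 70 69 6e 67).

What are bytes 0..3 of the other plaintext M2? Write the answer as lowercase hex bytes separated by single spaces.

67 ed 98 c7

Since C1 ⊕ C2 = M1 ⊕ M2, XORing with the guessed M1 bytes yields the corresponding M2 bytes: M2 = (C1 ⊕ C2) ⊕ M1.
17 ⊕ 70 = 67
84 ⊕ 69 = ed
f6 ⊕ 6e = 98
a0 ⊕ 67 = c7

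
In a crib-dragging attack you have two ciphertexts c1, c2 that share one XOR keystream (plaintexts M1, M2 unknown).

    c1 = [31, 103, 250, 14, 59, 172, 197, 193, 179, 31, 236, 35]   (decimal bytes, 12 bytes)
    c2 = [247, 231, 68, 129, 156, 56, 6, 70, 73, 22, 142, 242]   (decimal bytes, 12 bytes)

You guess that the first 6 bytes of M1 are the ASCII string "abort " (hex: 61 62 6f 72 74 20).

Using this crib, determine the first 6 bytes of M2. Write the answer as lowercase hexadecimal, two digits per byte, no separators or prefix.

First, c1 ⊕ c2 = (M1 ⊕ K) ⊕ (M2 ⊕ K) = M1 ⊕ M2, so the key drops out. Then M2 = (M1 ⊕ M2) ⊕ M1 over the first 6 bytes.
byte 0: (1f xor f7) xor 61 = e8 xor 61 = 89
byte 1: (67 xor e7) xor 62 = 80 xor 62 = e2
byte 2: (fa xor 44) xor 6f = be xor 6f = d1
byte 3: (0e xor 81) xor 72 = 8f xor 72 = fd
byte 4: (3b xor 9c) xor 74 = a7 xor 74 = d3
byte 5: (ac xor 38) xor 20 = 94 xor 20 = b4

89e2d1fdd3b4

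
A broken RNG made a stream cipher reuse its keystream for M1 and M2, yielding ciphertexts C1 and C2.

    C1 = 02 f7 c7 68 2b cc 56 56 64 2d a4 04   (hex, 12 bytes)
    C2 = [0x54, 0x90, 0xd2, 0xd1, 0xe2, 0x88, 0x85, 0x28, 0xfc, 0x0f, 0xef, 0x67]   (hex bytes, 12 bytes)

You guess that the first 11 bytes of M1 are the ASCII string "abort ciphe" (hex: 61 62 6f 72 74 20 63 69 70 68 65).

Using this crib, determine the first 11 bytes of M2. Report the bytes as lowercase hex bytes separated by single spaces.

First, C1 ⊕ C2 = (M1 ⊕ K) ⊕ (M2 ⊕ K) = M1 ⊕ M2, so the key drops out. Then M2 = (M1 ⊕ M2) ⊕ M1 over the first 11 bytes.
byte 0: (02 ⊕ 54) ⊕ 61 = 56 ⊕ 61 = 37
byte 1: (f7 ⊕ 90) ⊕ 62 = 67 ⊕ 62 = 05
byte 2: (c7 ⊕ d2) ⊕ 6f = 15 ⊕ 6f = 7a
byte 3: (68 ⊕ d1) ⊕ 72 = b9 ⊕ 72 = cb
byte 4: (2b ⊕ e2) ⊕ 74 = c9 ⊕ 74 = bd
byte 5: (cc ⊕ 88) ⊕ 20 = 44 ⊕ 20 = 64
byte 6: (56 ⊕ 85) ⊕ 63 = d3 ⊕ 63 = b0
byte 7: (56 ⊕ 28) ⊕ 69 = 7e ⊕ 69 = 17
byte 8: (64 ⊕ fc) ⊕ 70 = 98 ⊕ 70 = e8
byte 9: (2d ⊕ 0f) ⊕ 68 = 22 ⊕ 68 = 4a
byte 10: (a4 ⊕ ef) ⊕ 65 = 4b ⊕ 65 = 2e

37 05 7a cb bd 64 b0 17 e8 4a 2e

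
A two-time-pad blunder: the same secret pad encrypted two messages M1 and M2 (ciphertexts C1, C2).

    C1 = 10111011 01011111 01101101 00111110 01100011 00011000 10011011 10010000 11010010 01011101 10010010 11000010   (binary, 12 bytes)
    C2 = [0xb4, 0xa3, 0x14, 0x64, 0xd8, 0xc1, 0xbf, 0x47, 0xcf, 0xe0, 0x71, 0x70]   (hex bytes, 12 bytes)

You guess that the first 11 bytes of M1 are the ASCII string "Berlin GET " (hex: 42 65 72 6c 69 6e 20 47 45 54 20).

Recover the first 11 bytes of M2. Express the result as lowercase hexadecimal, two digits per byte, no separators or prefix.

First, C1 ⊕ C2 = (M1 ⊕ K) ⊕ (M2 ⊕ K) = M1 ⊕ M2, so the key drops out. Then M2 = (M1 ⊕ M2) ⊕ M1 over the first 11 bytes.
byte 0: (bb ⊕ b4) ⊕ 42 = 0f ⊕ 42 = 4d
byte 1: (5f ⊕ a3) ⊕ 65 = fc ⊕ 65 = 99
byte 2: (6d ⊕ 14) ⊕ 72 = 79 ⊕ 72 = 0b
byte 3: (3e ⊕ 64) ⊕ 6c = 5a ⊕ 6c = 36
byte 4: (63 ⊕ d8) ⊕ 69 = bb ⊕ 69 = d2
byte 5: (18 ⊕ c1) ⊕ 6e = d9 ⊕ 6e = b7
byte 6: (9b ⊕ bf) ⊕ 20 = 24 ⊕ 20 = 04
byte 7: (90 ⊕ 47) ⊕ 47 = d7 ⊕ 47 = 90
byte 8: (d2 ⊕ cf) ⊕ 45 = 1d ⊕ 45 = 58
byte 9: (5d ⊕ e0) ⊕ 54 = bd ⊕ 54 = e9
byte 10: (92 ⊕ 71) ⊕ 20 = e3 ⊕ 20 = c3

4d990b36d2b7049058e9c3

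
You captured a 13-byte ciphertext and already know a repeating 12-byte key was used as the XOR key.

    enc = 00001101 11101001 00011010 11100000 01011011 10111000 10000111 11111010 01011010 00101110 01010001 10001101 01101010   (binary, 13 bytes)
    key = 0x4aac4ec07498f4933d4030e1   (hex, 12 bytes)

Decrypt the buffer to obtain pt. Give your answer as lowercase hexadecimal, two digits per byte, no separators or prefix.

474554202f207369676e616c20

The 12-byte key repeats, so the effective keystream is 4a ac 4e c0 74 98 f4 93 3d 40 30 e1 4a.
byte 0: 00001101 ⊕ 01001010 = 01000111
byte 1: 11101001 ⊕ 10101100 = 01000101
byte 2: 00011010 ⊕ 01001110 = 01010100
byte 3: 11100000 ⊕ 11000000 = 00100000
byte 4: 01011011 ⊕ 01110100 = 00101111
byte 5: 10111000 ⊕ 10011000 = 00100000
byte 6: 10000111 ⊕ 11110100 = 01110011
byte 7: 11111010 ⊕ 10010011 = 01101001
byte 8: 01011010 ⊕ 00111101 = 01100111
byte 9: 00101110 ⊕ 01000000 = 01101110
byte 10: 01010001 ⊕ 00110000 = 01100001
byte 11: 10001101 ⊕ 11100001 = 01101100
byte 12: 01101010 ⊕ 01001010 = 00100000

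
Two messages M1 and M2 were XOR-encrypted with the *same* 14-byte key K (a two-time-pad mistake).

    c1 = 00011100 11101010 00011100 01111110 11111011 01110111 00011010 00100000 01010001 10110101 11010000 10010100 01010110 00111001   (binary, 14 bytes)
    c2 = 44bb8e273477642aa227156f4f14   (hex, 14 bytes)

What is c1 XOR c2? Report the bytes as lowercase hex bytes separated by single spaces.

58 51 92 59 cf 00 7e 0a f3 92 c5 fb 19 2d

c1 ⊕ c2 = (M1 ⊕ K) ⊕ (M2 ⊕ K) = M1 ⊕ M2 — the shared key cancels under XOR.
00011100 ^ 01000100 = 01011000
11101010 ^ 10111011 = 01010001
00011100 ^ 10001110 = 10010010
01111110 ^ 00100111 = 01011001
11111011 ^ 00110100 = 11001111
01110111 ^ 01110111 = 00000000
00011010 ^ 01100100 = 01111110
00100000 ^ 00101010 = 00001010
01010001 ^ 10100010 = 11110011
10110101 ^ 00100111 = 10010010
11010000 ^ 00010101 = 11000101
10010100 ^ 01101111 = 11111011
01010110 ^ 01001111 = 00011001
00111001 ^ 00010100 = 00101101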